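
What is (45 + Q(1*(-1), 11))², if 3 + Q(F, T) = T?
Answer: 2809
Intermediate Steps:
Q(F, T) = -3 + T
(45 + Q(1*(-1), 11))² = (45 + (-3 + 11))² = (45 + 8)² = 53² = 2809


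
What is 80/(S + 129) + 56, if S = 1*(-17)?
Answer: 397/7 ≈ 56.714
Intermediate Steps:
S = -17
80/(S + 129) + 56 = 80/(-17 + 129) + 56 = 80/112 + 56 = (1/112)*80 + 56 = 5/7 + 56 = 397/7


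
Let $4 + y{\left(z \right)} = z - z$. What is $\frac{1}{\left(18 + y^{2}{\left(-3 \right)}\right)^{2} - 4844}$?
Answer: $- \frac{1}{3688} \approx -0.00027115$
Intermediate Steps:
$y{\left(z \right)} = -4$ ($y{\left(z \right)} = -4 + \left(z - z\right) = -4 + 0 = -4$)
$\frac{1}{\left(18 + y^{2}{\left(-3 \right)}\right)^{2} - 4844} = \frac{1}{\left(18 + \left(-4\right)^{2}\right)^{2} - 4844} = \frac{1}{\left(18 + 16\right)^{2} - 4844} = \frac{1}{34^{2} - 4844} = \frac{1}{1156 - 4844} = \frac{1}{-3688} = - \frac{1}{3688}$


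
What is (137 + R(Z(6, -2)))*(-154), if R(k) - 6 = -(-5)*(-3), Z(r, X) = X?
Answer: -19712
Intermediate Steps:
R(k) = -9 (R(k) = 6 - (-5)*(-3) = 6 - 1*15 = 6 - 15 = -9)
(137 + R(Z(6, -2)))*(-154) = (137 - 9)*(-154) = 128*(-154) = -19712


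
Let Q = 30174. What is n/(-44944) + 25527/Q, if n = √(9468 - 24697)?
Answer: 8509/10058 - I*√15229/44944 ≈ 0.84599 - 0.0027458*I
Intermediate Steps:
n = I*√15229 (n = √(-15229) = I*√15229 ≈ 123.41*I)
n/(-44944) + 25527/Q = (I*√15229)/(-44944) + 25527/30174 = (I*√15229)*(-1/44944) + 25527*(1/30174) = -I*√15229/44944 + 8509/10058 = 8509/10058 - I*√15229/44944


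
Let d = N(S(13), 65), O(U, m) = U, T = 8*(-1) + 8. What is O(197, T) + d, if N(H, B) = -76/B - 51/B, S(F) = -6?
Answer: 12678/65 ≈ 195.05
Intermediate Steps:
T = 0 (T = -8 + 8 = 0)
N(H, B) = -127/B
d = -127/65 ≈ -1.9538
O(197, T) + d = 197 - 127/65 = 12678/65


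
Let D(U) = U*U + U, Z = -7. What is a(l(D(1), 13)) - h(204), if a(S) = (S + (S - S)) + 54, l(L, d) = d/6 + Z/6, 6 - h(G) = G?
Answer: 253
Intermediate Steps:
h(G) = 6 - G
D(U) = U + U**2 (D(U) = U**2 + U = U + U**2)
l(L, d) = -7/6 + d/6 (l(L, d) = d/6 - 7/6 = -7/6 + d/6)
a(S) = 54 + S (a(S) = (S + 0) + 54 = S + 54 = 54 + S)
a(l(D(1), 13)) - h(204) = (54 + (-7/6 + (1/6)*13)) - (6 - 1*204) = (54 + (-7/6 + 13/6)) - (6 - 204) = (54 + 1) - 1*(-198) = 55 + 198 = 253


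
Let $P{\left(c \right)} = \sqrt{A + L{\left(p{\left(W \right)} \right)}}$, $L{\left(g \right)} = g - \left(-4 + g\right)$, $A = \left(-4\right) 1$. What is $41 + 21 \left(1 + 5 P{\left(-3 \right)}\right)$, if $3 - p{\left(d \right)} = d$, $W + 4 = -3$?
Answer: $62$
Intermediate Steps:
$W = -7$ ($W = -4 - 3 = -7$)
$p{\left(d \right)} = 3 - d$
$A = -4$
$L{\left(g \right)} = 4$
$P{\left(c \right)} = 0$ ($P{\left(c \right)} = \sqrt{-4 + 4} = \sqrt{0} = 0$)
$41 + 21 \left(1 + 5 P{\left(-3 \right)}\right) = 41 + 21 \left(1 + 5 \cdot 0\right) = 41 + 21 \left(1 + 0\right) = 41 + 21 \cdot 1 = 41 + 21 = 62$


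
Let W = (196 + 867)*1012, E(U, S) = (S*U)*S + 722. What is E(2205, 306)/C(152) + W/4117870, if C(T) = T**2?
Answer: 11187284966439/1251832480 ≈ 8936.7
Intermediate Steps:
E(U, S) = 722 + U*S**2 (E(U, S) = U*S**2 + 722 = 722 + U*S**2)
W = 1075756 (W = 1063*1012 = 1075756)
E(2205, 306)/C(152) + W/4117870 = (722 + 2205*306**2)/(152**2) + 1075756/4117870 = (722 + 2205*93636)/23104 + 1075756*(1/4117870) = (722 + 206467380)*(1/23104) + 537878/2058935 = 206468102*(1/23104) + 537878/2058935 = 103234051/11552 + 537878/2058935 = 11187284966439/1251832480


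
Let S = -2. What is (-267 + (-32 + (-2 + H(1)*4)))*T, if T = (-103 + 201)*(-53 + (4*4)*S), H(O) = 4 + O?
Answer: 2340730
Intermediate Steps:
T = -8330 (T = (-103 + 201)*(-53 + (4*4)*(-2)) = 98*(-53 + 16*(-2)) = 98*(-53 - 32) = 98*(-85) = -8330)
(-267 + (-32 + (-2 + H(1)*4)))*T = (-267 + (-32 + (-2 + (4 + 1)*4)))*(-8330) = (-267 + (-32 + (-2 + 5*4)))*(-8330) = (-267 + (-32 + (-2 + 20)))*(-8330) = (-267 + (-32 + 18))*(-8330) = (-267 - 14)*(-8330) = -281*(-8330) = 2340730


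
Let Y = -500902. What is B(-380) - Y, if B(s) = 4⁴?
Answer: 501158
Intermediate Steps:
B(s) = 256
B(-380) - Y = 256 - 1*(-500902) = 256 + 500902 = 501158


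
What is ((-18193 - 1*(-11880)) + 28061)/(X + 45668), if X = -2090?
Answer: 10874/21789 ≈ 0.49906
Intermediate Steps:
((-18193 - 1*(-11880)) + 28061)/(X + 45668) = ((-18193 - 1*(-11880)) + 28061)/(-2090 + 45668) = ((-18193 + 11880) + 28061)/43578 = (-6313 + 28061)*(1/43578) = 21748*(1/43578) = 10874/21789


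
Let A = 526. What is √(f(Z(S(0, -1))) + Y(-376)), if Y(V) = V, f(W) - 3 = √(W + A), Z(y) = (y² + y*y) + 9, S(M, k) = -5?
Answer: √(-373 + 3*√65) ≈ 18.677*I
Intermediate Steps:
Z(y) = 9 + 2*y² (Z(y) = (y² + y²) + 9 = 2*y² + 9 = 9 + 2*y²)
f(W) = 3 + √(526 + W) (f(W) = 3 + √(W + 526) = 3 + √(526 + W))
√(f(Z(S(0, -1))) + Y(-376)) = √((3 + √(526 + (9 + 2*(-5)²))) - 376) = √((3 + √(526 + (9 + 2*25))) - 376) = √((3 + √(526 + (9 + 50))) - 376) = √((3 + √(526 + 59)) - 376) = √((3 + √585) - 376) = √((3 + 3*√65) - 376) = √(-373 + 3*√65)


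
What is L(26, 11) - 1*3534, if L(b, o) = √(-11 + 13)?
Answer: -3534 + √2 ≈ -3532.6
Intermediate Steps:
L(b, o) = √2
L(26, 11) - 1*3534 = √2 - 1*3534 = √2 - 3534 = -3534 + √2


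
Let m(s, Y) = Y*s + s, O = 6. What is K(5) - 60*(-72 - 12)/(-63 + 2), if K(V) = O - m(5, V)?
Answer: -6504/61 ≈ -106.62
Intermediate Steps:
m(s, Y) = s + Y*s
K(V) = 1 - 5*V (K(V) = 6 - 5*(1 + V) = 6 - (5 + 5*V) = 6 + (-5 - 5*V) = 1 - 5*V)
K(5) - 60*(-72 - 12)/(-63 + 2) = (1 - 5*5) - 60*(-72 - 12)/(-63 + 2) = (1 - 25) - (-5040)/(-61) = -24 - (-5040)*(-1)/61 = -24 - 60*84/61 = -24 - 5040/61 = -6504/61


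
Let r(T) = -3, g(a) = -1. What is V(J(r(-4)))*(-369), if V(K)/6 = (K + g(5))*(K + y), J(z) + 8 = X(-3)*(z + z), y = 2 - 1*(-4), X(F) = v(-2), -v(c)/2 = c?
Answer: -1899612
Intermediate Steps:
v(c) = -2*c
X(F) = 4 (X(F) = -2*(-2) = 4)
y = 6 (y = 2 + 4 = 6)
J(z) = -8 + 8*z (J(z) = -8 + 4*(z + z) = -8 + 4*(2*z) = -8 + 8*z)
V(K) = 6*(-1 + K)*(6 + K) (V(K) = 6*((K - 1)*(K + 6)) = 6*((-1 + K)*(6 + K)) = 6*(-1 + K)*(6 + K))
V(J(r(-4)))*(-369) = (-36 + 6*(-8 + 8*(-3))² + 30*(-8 + 8*(-3)))*(-369) = (-36 + 6*(-8 - 24)² + 30*(-8 - 24))*(-369) = (-36 + 6*(-32)² + 30*(-32))*(-369) = (-36 + 6*1024 - 960)*(-369) = (-36 + 6144 - 960)*(-369) = 5148*(-369) = -1899612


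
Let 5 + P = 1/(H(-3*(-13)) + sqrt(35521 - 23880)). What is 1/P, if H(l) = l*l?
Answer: -11507479/57529791 + sqrt(11641)/57529791 ≈ -0.20002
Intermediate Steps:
H(l) = l**2
P = -5 + 1/(1521 + sqrt(11641)) (P = -5 + 1/((-3*(-13))**2 + sqrt(35521 - 23880)) = -5 + 1/(39**2 + sqrt(11641)) = -5 + 1/(1521 + sqrt(11641)) ≈ -4.9994)
1/P = 1/(-11507479/2301800 - sqrt(11641)/2301800)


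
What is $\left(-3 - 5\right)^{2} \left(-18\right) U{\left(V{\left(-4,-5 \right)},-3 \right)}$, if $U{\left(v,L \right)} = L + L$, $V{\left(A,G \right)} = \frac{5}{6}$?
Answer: $6912$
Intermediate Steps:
$V{\left(A,G \right)} = \frac{5}{6}$ ($V{\left(A,G \right)} = 5 \cdot \frac{1}{6} = \frac{5}{6}$)
$U{\left(v,L \right)} = 2 L$
$\left(-3 - 5\right)^{2} \left(-18\right) U{\left(V{\left(-4,-5 \right)},-3 \right)} = \left(-3 - 5\right)^{2} \left(-18\right) 2 \left(-3\right) = \left(-8\right)^{2} \left(-18\right) \left(-6\right) = 64 \left(-18\right) \left(-6\right) = \left(-1152\right) \left(-6\right) = 6912$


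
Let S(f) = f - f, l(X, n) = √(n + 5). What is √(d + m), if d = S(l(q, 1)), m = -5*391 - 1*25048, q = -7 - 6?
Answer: I*√27003 ≈ 164.33*I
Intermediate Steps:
q = -13
l(X, n) = √(5 + n)
S(f) = 0
m = -27003 (m = -1955 - 25048 = -27003)
d = 0
√(d + m) = √(0 - 27003) = √(-27003) = I*√27003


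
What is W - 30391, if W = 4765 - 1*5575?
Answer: -31201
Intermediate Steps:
W = -810 (W = 4765 - 5575 = -810)
W - 30391 = -810 - 30391 = -31201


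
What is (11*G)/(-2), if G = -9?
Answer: 99/2 ≈ 49.500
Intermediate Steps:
(11*G)/(-2) = (11*(-9))/(-2) = -99*(-1/2) = 99/2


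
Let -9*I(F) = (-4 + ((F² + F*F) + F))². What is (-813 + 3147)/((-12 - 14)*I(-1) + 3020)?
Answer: 1167/1523 ≈ 0.76625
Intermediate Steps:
I(F) = -(-4 + F + 2*F²)²/9 (I(F) = -(-4 + ((F² + F*F) + F))²/9 = -(-4 + ((F² + F²) + F))²/9 = -(-4 + (2*F² + F))²/9 = -(-4 + (F + 2*F²))²/9 = -(-4 + F + 2*F²)²/9)
(-813 + 3147)/((-12 - 14)*I(-1) + 3020) = (-813 + 3147)/((-12 - 14)*(-(-4 - 1 + 2*(-1)²)²/9) + 3020) = 2334/(-(-26)*(-4 - 1 + 2*1)²/9 + 3020) = 2334/(-(-26)*(-4 - 1 + 2)²/9 + 3020) = 2334/(-(-26)*(-3)²/9 + 3020) = 2334/(-(-26)*9/9 + 3020) = 2334/(-26*(-1) + 3020) = 2334/(26 + 3020) = 2334/3046 = 2334*(1/3046) = 1167/1523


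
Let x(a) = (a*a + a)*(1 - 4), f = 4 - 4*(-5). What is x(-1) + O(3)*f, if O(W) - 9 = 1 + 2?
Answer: 288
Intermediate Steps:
f = 24 (f = 4 + 20 = 24)
O(W) = 12 (O(W) = 9 + (1 + 2) = 9 + 3 = 12)
x(a) = -3*a - 3*a² (x(a) = (a² + a)*(-3) = (a + a²)*(-3) = -3*a - 3*a²)
x(-1) + O(3)*f = -3*(-1)*(1 - 1) + 12*24 = -3*(-1)*0 + 288 = 0 + 288 = 288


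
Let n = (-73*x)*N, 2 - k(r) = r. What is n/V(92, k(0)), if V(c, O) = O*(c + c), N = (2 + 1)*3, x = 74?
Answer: -24309/184 ≈ -132.11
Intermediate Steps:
k(r) = 2 - r
N = 9 (N = 3*3 = 9)
V(c, O) = 2*O*c (V(c, O) = O*(2*c) = 2*O*c)
n = -48618 (n = -73*74*9 = -5402*9 = -48618)
n/V(92, k(0)) = -48618*1/(184*(2 - 1*0)) = -48618*1/(184*(2 + 0)) = -48618/(2*2*92) = -48618/368 = -48618*1/368 = -24309/184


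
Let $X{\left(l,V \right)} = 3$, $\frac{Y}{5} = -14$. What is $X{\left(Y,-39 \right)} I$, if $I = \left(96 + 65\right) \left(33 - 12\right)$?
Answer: $10143$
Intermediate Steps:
$Y = -70$ ($Y = 5 \left(-14\right) = -70$)
$I = 3381$ ($I = 161 \cdot 21 = 3381$)
$X{\left(Y,-39 \right)} I = 3 \cdot 3381 = 10143$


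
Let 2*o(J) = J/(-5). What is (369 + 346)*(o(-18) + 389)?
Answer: 279422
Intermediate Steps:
o(J) = -J/10 (o(J) = (J/(-5))/2 = (J*(-⅕))/2 = (-J/5)/2 = -J/10)
(369 + 346)*(o(-18) + 389) = (369 + 346)*(-⅒*(-18) + 389) = 715*(9/5 + 389) = 715*(1954/5) = 279422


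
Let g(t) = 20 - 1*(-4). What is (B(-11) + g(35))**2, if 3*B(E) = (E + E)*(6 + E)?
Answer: 33124/9 ≈ 3680.4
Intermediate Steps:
B(E) = 2*E*(6 + E)/3 (B(E) = ((E + E)*(6 + E))/3 = ((2*E)*(6 + E))/3 = (2*E*(6 + E))/3 = 2*E*(6 + E)/3)
g(t) = 24 (g(t) = 20 + 4 = 24)
(B(-11) + g(35))**2 = ((2/3)*(-11)*(6 - 11) + 24)**2 = ((2/3)*(-11)*(-5) + 24)**2 = (110/3 + 24)**2 = (182/3)**2 = 33124/9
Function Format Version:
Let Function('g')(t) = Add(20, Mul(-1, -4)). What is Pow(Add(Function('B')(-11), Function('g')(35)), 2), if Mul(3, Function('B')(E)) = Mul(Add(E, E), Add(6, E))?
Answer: Rational(33124, 9) ≈ 3680.4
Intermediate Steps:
Function('B')(E) = Mul(Rational(2, 3), E, Add(6, E)) (Function('B')(E) = Mul(Rational(1, 3), Mul(Add(E, E), Add(6, E))) = Mul(Rational(1, 3), Mul(Mul(2, E), Add(6, E))) = Mul(Rational(1, 3), Mul(2, E, Add(6, E))) = Mul(Rational(2, 3), E, Add(6, E)))
Function('g')(t) = 24 (Function('g')(t) = Add(20, 4) = 24)
Pow(Add(Function('B')(-11), Function('g')(35)), 2) = Pow(Add(Mul(Rational(2, 3), -11, Add(6, -11)), 24), 2) = Pow(Add(Mul(Rational(2, 3), -11, -5), 24), 2) = Pow(Add(Rational(110, 3), 24), 2) = Pow(Rational(182, 3), 2) = Rational(33124, 9)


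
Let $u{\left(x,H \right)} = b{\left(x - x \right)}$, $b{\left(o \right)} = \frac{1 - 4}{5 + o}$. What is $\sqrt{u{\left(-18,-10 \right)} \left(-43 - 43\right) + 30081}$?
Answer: $\frac{\sqrt{753315}}{5} \approx 173.59$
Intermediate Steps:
$b{\left(o \right)} = - \frac{3}{5 + o}$
$u{\left(x,H \right)} = - \frac{3}{5}$ ($u{\left(x,H \right)} = - \frac{3}{5 + \left(x - x\right)} = - \frac{3}{5 + 0} = - \frac{3}{5}$)
$\sqrt{u{\left(-18,-10 \right)} \left(-43 - 43\right) + 30081} = \sqrt{- \frac{3 \left(-43 - 43\right)}{5} + 30081} = \sqrt{\left(- \frac{3}{5}\right) \left(-86\right) + 30081} = \sqrt{\frac{258}{5} + 30081} = \sqrt{\frac{150663}{5}} = \frac{\sqrt{753315}}{5}$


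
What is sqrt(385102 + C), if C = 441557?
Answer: 3*sqrt(91851) ≈ 909.21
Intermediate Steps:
sqrt(385102 + C) = sqrt(385102 + 441557) = sqrt(826659) = 3*sqrt(91851)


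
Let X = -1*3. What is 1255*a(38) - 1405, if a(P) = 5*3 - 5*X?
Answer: 36245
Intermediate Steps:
X = -3
a(P) = 30 (a(P) = 5*3 - 5*(-3) = 15 + 15 = 30)
1255*a(38) - 1405 = 1255*30 - 1405 = 37650 - 1405 = 36245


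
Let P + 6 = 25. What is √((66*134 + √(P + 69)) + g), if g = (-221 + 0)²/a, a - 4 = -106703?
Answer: √(100680868573385 + 22769353202*√22)/106699 ≈ 94.090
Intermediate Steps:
P = 19 (P = -6 + 25 = 19)
a = -106699 (a = 4 - 106703 = -106699)
g = -48841/106699 (g = (-221 + 0)²/(-106699) = (-221)²*(-1/106699) = 48841*(-1/106699) = -48841/106699 ≈ -0.45775)
√((66*134 + √(P + 69)) + g) = √((66*134 + √(19 + 69)) - 48841/106699) = √((8844 + √88) - 48841/106699) = √((8844 + 2*√22) - 48841/106699) = √(943597115/106699 + 2*√22)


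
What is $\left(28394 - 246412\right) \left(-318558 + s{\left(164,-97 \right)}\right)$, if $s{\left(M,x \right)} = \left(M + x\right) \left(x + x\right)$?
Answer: $72285176008$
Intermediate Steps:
$s{\left(M,x \right)} = 2 x \left(M + x\right)$ ($s{\left(M,x \right)} = \left(M + x\right) 2 x = 2 x \left(M + x\right)$)
$\left(28394 - 246412\right) \left(-318558 + s{\left(164,-97 \right)}\right) = \left(28394 - 246412\right) \left(-318558 + 2 \left(-97\right) \left(164 - 97\right)\right) = - 218018 \left(-318558 + 2 \left(-97\right) 67\right) = - 218018 \left(-318558 - 12998\right) = \left(-218018\right) \left(-331556\right) = 72285176008$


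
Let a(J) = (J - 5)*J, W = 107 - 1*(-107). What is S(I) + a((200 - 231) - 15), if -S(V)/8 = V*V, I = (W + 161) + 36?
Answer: -1349022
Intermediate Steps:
W = 214 (W = 107 + 107 = 214)
I = 411 (I = (214 + 161) + 36 = 375 + 36 = 411)
a(J) = J*(-5 + J) (a(J) = (-5 + J)*J = J*(-5 + J))
S(V) = -8*V² (S(V) = -8*V*V = -8*V²)
S(I) + a((200 - 231) - 15) = -8*411² + ((200 - 231) - 15)*(-5 + ((200 - 231) - 15)) = -8*168921 + (-31 - 15)*(-5 + (-31 - 15)) = -1351368 - 46*(-5 - 46) = -1351368 - 46*(-51) = -1351368 + 2346 = -1349022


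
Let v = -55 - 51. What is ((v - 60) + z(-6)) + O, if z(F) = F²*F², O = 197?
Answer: 1327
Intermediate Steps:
v = -106
z(F) = F⁴
((v - 60) + z(-6)) + O = ((-106 - 60) + (-6)⁴) + 197 = (-166 + 1296) + 197 = 1130 + 197 = 1327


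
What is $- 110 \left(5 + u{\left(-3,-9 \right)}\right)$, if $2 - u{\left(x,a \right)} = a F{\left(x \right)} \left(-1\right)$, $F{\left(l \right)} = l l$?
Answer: $8140$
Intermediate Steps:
$F{\left(l \right)} = l^{2}$
$u{\left(x,a \right)} = 2 + a x^{2}$ ($u{\left(x,a \right)} = 2 - a x^{2} \left(-1\right) = 2 - - a x^{2} = 2 + a x^{2}$)
$- 110 \left(5 + u{\left(-3,-9 \right)}\right) = - 110 \left(5 + \left(2 - 9 \left(-3\right)^{2}\right)\right) = - 110 \left(5 + \left(2 - 81\right)\right) = - 110 \left(5 - 79\right) = \left(-110\right) \left(-74\right) = 8140$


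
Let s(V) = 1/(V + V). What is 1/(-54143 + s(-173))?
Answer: -346/18733479 ≈ -1.8470e-5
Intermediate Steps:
s(V) = 1/(2*V)
1/(-54143 + s(-173)) = 1/(-54143 + (½)/(-173)) = 1/(-54143 + (½)*(-1/173)) = 1/(-54143 - 1/346) = 1/(-18733479/346) = -346/18733479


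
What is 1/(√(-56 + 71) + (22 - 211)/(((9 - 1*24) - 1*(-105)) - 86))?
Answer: -252/11827 - 16*√15/35481 ≈ -0.023054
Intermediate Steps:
1/(√(-56 + 71) + (22 - 211)/(((9 - 1*24) - 1*(-105)) - 86)) = 1/(√15 - 189/(((9 - 24) + 105) - 86)) = 1/(√15 - 189/((-15 + 105) - 86)) = 1/(√15 - 189/(90 - 86)) = 1/(√15 - 189/4) = 1/(-189/4 + √15)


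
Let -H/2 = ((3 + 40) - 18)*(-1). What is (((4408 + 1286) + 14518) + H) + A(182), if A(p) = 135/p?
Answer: 3687819/182 ≈ 20263.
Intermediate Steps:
H = 50 (H = -2*((3 + 40) - 18)*(-1) = -2*(43 - 18)*(-1) = -50*(-1) = -2*(-25) = 50)
(((4408 + 1286) + 14518) + H) + A(182) = (((4408 + 1286) + 14518) + 50) + 135/182 = ((5694 + 14518) + 50) + 135*(1/182) = (20212 + 50) + 135/182 = 20262 + 135/182 = 3687819/182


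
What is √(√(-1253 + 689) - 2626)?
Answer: √(-2626 + 2*I*√141) ≈ 0.2317 + 51.245*I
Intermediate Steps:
√(√(-1253 + 689) - 2626) = √(√(-564) - 2626) = √(2*I*√141 - 2626) = √(-2626 + 2*I*√141)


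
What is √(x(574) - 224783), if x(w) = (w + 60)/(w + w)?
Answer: 15*I*√329157430/574 ≈ 474.11*I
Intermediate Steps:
x(w) = (60 + w)/(2*w) (x(w) = (60 + w)/((2*w)) = (60 + w)*(1/(2*w)) = (60 + w)/(2*w))
√(x(574) - 224783) = √((½)*(60 + 574)/574 - 224783) = √((½)*(1/574)*634 - 224783) = √(317/574 - 224783) = √(-129025125/574) = 15*I*√329157430/574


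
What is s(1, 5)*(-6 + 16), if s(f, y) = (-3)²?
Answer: 90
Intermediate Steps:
s(f, y) = 9
s(1, 5)*(-6 + 16) = 9*(-6 + 16) = 9*10 = 90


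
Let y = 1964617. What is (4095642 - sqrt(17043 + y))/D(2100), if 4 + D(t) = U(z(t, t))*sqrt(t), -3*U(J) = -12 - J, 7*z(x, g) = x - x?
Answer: 2047821/4198 - 5*sqrt(10403715)/2099 - sqrt(495415)/4198 + 10239105*sqrt(21)/2099 ≈ 22834.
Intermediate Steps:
z(x, g) = 0 (z(x, g) = (x - x)/7 = (1/7)*0 = 0)
U(J) = 4 + J/3 (U(J) = -(-12 - J)/3 = 4 + J/3)
D(t) = -4 + 4*sqrt(t) (D(t) = -4 + (4 + (1/3)*0)*sqrt(t) = -4 + (4 + 0)*sqrt(t) = -4 + 4*sqrt(t))
(4095642 - sqrt(17043 + y))/D(2100) = (4095642 - sqrt(17043 + 1964617))/(-4 + 4*sqrt(2100)) = (4095642 - sqrt(1981660))/(-4 + 4*(10*sqrt(21))) = (4095642 - 2*sqrt(495415))/(-4 + 40*sqrt(21))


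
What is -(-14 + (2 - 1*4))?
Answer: 16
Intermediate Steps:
-(-14 + (2 - 1*4)) = -(-14 + (2 - 4)) = -(-14 - 2) = -1*(-16) = 16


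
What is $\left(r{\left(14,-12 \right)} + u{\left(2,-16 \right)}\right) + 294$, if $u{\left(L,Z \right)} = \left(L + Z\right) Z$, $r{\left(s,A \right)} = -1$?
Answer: $517$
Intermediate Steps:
$u{\left(L,Z \right)} = Z \left(L + Z\right)$
$\left(r{\left(14,-12 \right)} + u{\left(2,-16 \right)}\right) + 294 = \left(-1 - 16 \left(2 - 16\right)\right) + 294 = \left(-1 - -224\right) + 294 = \left(-1 + 224\right) + 294 = 223 + 294 = 517$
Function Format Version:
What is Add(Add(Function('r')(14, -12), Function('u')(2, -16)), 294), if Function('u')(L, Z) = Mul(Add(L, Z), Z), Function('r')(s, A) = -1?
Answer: 517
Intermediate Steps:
Function('u')(L, Z) = Mul(Z, Add(L, Z))
Add(Add(Function('r')(14, -12), Function('u')(2, -16)), 294) = Add(Add(-1, Mul(-16, Add(2, -16))), 294) = Add(Add(-1, Mul(-16, -14)), 294) = Add(Add(-1, 224), 294) = Add(223, 294) = 517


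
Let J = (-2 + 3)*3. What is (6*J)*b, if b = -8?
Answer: -144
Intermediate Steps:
J = 3 (J = 1*3 = 3)
(6*J)*b = (6*3)*(-8) = 18*(-8) = -144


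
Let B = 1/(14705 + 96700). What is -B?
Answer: -1/111405 ≈ -8.9763e-6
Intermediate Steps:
B = 1/111405 ≈ 8.9763e-6
-B = -1*1/111405 = -1/111405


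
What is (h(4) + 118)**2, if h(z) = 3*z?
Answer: 16900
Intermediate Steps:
(h(4) + 118)**2 = (3*4 + 118)**2 = (12 + 118)**2 = 130**2 = 16900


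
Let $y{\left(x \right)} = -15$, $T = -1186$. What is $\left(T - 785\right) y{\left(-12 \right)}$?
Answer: $29565$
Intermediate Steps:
$\left(T - 785\right) y{\left(-12 \right)} = \left(-1186 - 785\right) \left(-15\right) = \left(-1971\right) \left(-15\right) = 29565$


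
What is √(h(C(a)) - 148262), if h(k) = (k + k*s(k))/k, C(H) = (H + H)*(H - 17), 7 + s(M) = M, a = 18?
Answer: 2*I*√37058 ≈ 385.01*I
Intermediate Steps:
s(M) = -7 + M
C(H) = 2*H*(-17 + H) (C(H) = (2*H)*(-17 + H) = 2*H*(-17 + H))
h(k) = (k + k*(-7 + k))/k
√(h(C(a)) - 148262) = √((-6 + 2*18*(-17 + 18)) - 148262) = √((-6 + 2*18*1) - 148262) = √((-6 + 36) - 148262) = √(30 - 148262) = √(-148232) = 2*I*√37058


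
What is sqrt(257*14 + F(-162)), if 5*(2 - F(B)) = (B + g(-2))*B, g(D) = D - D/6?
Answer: 3*I*sqrt(4730)/5 ≈ 41.265*I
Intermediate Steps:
g(D) = 5*D/6 (g(D) = D - D/6 = 5*D/6)
F(B) = 2 - B*(-5/3 + B)/5 (F(B) = 2 - (B + (5/6)*(-2))*B/5 = 2 - (B - 5/3)*B/5 = 2 - (-5/3 + B)*B/5 = 2 - B*(-5/3 + B)/5)
sqrt(257*14 + F(-162)) = sqrt(257*14 + (2 - 1/5*(-162)**2 + (1/3)*(-162))) = sqrt(3598 + (2 - 1/5*26244 - 54)) = sqrt(3598 + (2 - 26244/5 - 54)) = sqrt(3598 - 26504/5) = sqrt(-8514/5) = 3*I*sqrt(4730)/5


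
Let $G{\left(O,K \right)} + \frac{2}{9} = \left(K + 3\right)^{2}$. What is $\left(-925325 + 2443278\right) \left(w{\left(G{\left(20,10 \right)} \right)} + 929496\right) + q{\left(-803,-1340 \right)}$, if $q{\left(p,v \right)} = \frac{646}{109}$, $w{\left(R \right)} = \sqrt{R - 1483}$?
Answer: $\frac{153791505344638}{109} + \frac{3035906 i \sqrt{2957}}{3} \approx 1.4109 \cdot 10^{12} + 5.5029 \cdot 10^{7} i$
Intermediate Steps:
$G{\left(O,K \right)} = - \frac{2}{9} + \left(3 + K\right)^{2}$ ($G{\left(O,K \right)} = - \frac{2}{9} + \left(K + 3\right)^{2} = - \frac{2}{9} + \left(3 + K\right)^{2}$)
$w{\left(R \right)} = \sqrt{-1483 + R}$
$q{\left(p,v \right)} = \frac{646}{109}$ ($q{\left(p,v \right)} = 646 \cdot \frac{1}{109} = \frac{646}{109}$)
$\left(-925325 + 2443278\right) \left(w{\left(G{\left(20,10 \right)} \right)} + 929496\right) + q{\left(-803,-1340 \right)} = \left(-925325 + 2443278\right) \left(\sqrt{-1483 - \left(\frac{2}{9} - \left(3 + 10\right)^{2}\right)} + 929496\right) + \frac{646}{109} = 1517953 \left(\sqrt{-1483 - \left(\frac{2}{9} - 13^{2}\right)} + 929496\right) + \frac{646}{109} = 1517953 \left(\sqrt{-1483 + \left(- \frac{2}{9} + 169\right)} + 929496\right) + \frac{646}{109} = 1517953 \left(\sqrt{-1483 + \frac{1519}{9}} + 929496\right) + \frac{646}{109} = 1517953 \left(\sqrt{- \frac{11828}{9}} + 929496\right) + \frac{646}{109} = 1517953 \left(\frac{2 i \sqrt{2957}}{3} + 929496\right) + \frac{646}{109} = 1517953 \left(929496 + \frac{2 i \sqrt{2957}}{3}\right) + \frac{646}{109} = \left(1410931241688 + \frac{3035906 i \sqrt{2957}}{3}\right) + \frac{646}{109} = \frac{153791505344638}{109} + \frac{3035906 i \sqrt{2957}}{3}$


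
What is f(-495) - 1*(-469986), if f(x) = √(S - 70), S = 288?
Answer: 469986 + √218 ≈ 4.7000e+5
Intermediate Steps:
f(x) = √218 (f(x) = √(288 - 70) = √218)
f(-495) - 1*(-469986) = √218 - 1*(-469986) = √218 + 469986 = 469986 + √218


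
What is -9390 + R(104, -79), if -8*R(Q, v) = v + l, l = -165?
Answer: -18719/2 ≈ -9359.5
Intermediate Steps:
R(Q, v) = 165/8 - v/8 (R(Q, v) = -(v - 165)/8 = -(-165 + v)/8 = 165/8 - v/8)
-9390 + R(104, -79) = -9390 + (165/8 - 1/8*(-79)) = -9390 + (165/8 + 79/8) = -9390 + 61/2 = -18719/2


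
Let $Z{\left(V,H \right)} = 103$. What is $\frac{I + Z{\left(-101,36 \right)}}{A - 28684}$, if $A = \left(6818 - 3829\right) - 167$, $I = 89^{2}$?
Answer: $- \frac{4012}{12931} \approx -0.31026$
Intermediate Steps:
$I = 7921$
$A = 2822$ ($A = 2989 - 167 = 2822$)
$\frac{I + Z{\left(-101,36 \right)}}{A - 28684} = \frac{7921 + 103}{2822 - 28684} = \frac{8024}{-25862} = 8024 \left(- \frac{1}{25862}\right) = - \frac{4012}{12931}$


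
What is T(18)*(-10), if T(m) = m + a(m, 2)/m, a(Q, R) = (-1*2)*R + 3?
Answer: -1615/9 ≈ -179.44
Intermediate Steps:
a(Q, R) = 3 - 2*R (a(Q, R) = -2*R + 3 = 3 - 2*R)
T(m) = m - 1/m (T(m) = m + (3 - 2*2)/m = m + (3 - 4)/m = m - 1/m)
T(18)*(-10) = (18 - 1/18)*(-10) = (323/18)*(-10) = -1615/9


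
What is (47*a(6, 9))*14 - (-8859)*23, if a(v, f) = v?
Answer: 207705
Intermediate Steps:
(47*a(6, 9))*14 - (-8859)*23 = (47*6)*14 - (-8859)*23 = 282*14 - 1*(-203757) = 3948 + 203757 = 207705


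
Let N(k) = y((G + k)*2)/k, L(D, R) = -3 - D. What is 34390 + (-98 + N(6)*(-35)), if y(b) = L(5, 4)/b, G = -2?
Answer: 205787/6 ≈ 34298.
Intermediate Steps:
y(b) = -8/b (y(b) = (-3 - 1*5)/b = (-3 - 5)/b = -8/b)
N(k) = -8/(k*(-4 + 2*k)) (N(k) = (-8*1/(2*(-2 + k)))/k = (-8/(-4 + 2*k))/k = -8/(k*(-4 + 2*k)))
34390 + (-98 + N(6)*(-35)) = 34390 + (-98 - 4/(6*(-2 + 6))*(-35)) = 34390 + (-98 - 4*⅙/4*(-35)) = 34390 + (-98 - 4*⅙*¼*(-35)) = 34390 + (-98 - ⅙*(-35)) = 34390 + (-98 + 35/6) = 34390 - 553/6 = 205787/6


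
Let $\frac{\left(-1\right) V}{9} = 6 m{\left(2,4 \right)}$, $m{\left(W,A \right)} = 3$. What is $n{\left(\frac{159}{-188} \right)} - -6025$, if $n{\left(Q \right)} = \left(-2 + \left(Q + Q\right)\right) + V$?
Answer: $\frac{550775}{94} \approx 5859.3$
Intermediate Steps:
$V = -162$ ($V = - 9 \cdot 6 \cdot 3 = \left(-9\right) 18 = -162$)
$n{\left(Q \right)} = -164 + 2 Q$ ($n{\left(Q \right)} = \left(-2 + \left(Q + Q\right)\right) - 162 = \left(-2 + 2 Q\right) - 162 = -164 + 2 Q$)
$n{\left(\frac{159}{-188} \right)} - -6025 = \left(-164 + 2 \frac{159}{-188}\right) - -6025 = \left(-164 + 2 \cdot 159 \left(- \frac{1}{188}\right)\right) + 6025 = \left(-164 + 2 \left(- \frac{159}{188}\right)\right) + 6025 = \left(-164 - \frac{159}{94}\right) + 6025 = - \frac{15575}{94} + 6025 = \frac{550775}{94}$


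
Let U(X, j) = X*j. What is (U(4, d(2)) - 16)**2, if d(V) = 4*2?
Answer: 256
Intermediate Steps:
d(V) = 8
(U(4, d(2)) - 16)**2 = (4*8 - 16)**2 = (32 - 16)**2 = 16**2 = 256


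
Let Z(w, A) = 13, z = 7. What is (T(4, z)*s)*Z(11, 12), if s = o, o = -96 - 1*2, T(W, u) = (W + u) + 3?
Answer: -17836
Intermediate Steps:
T(W, u) = 3 + W + u
o = -98 (o = -96 - 2 = -98)
s = -98
(T(4, z)*s)*Z(11, 12) = ((3 + 4 + 7)*(-98))*13 = (14*(-98))*13 = -1372*13 = -17836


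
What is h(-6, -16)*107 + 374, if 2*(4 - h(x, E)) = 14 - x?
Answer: -268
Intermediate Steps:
h(x, E) = -3 + x/2 (h(x, E) = 4 - (14 - x)/2 = 4 + (-7 + x/2) = -3 + x/2)
h(-6, -16)*107 + 374 = (-3 + (1/2)*(-6))*107 + 374 = (-3 - 3)*107 + 374 = -6*107 + 374 = -642 + 374 = -268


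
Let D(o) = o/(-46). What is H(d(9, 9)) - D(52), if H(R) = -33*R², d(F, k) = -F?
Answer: -61453/23 ≈ -2671.9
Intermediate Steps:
D(o) = -o/46 (D(o) = o*(-1/46) = -o/46)
H(d(9, 9)) - D(52) = -33*(-1*9)² - (-1)*52/46 = -33*(-9)² - 1*(-26/23) = -33*81 + 26/23 = -2673 + 26/23 = -61453/23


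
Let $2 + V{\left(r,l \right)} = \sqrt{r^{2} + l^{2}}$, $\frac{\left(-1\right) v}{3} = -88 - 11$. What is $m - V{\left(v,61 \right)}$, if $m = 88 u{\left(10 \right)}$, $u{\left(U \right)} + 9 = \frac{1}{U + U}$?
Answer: $- \frac{3928}{5} - \sqrt{91930} \approx -1088.8$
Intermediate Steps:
$v = 297$ ($v = - 3 \left(-88 - 11\right) = \left(-3\right) \left(-99\right) = 297$)
$u{\left(U \right)} = -9 + \frac{1}{2 U}$ ($u{\left(U \right)} = -9 + \frac{1}{U + U} = -9 + \frac{1}{2 U}$)
$V{\left(r,l \right)} = -2 + \sqrt{l^{2} + r^{2}}$ ($V{\left(r,l \right)} = -2 + \sqrt{r^{2} + l^{2}} = -2 + \sqrt{l^{2} + r^{2}}$)
$m = - \frac{3938}{5}$ ($m = 88 \left(-9 + \frac{1}{2 \cdot 10}\right) = 88 \left(-9 + \frac{1}{2} \cdot \frac{1}{10}\right) = 88 \left(-9 + \frac{1}{20}\right) = 88 \left(- \frac{179}{20}\right) = - \frac{3938}{5} \approx -787.6$)
$m - V{\left(v,61 \right)} = - \frac{3938}{5} - \left(-2 + \sqrt{61^{2} + 297^{2}}\right) = - \frac{3938}{5} - \left(-2 + \sqrt{3721 + 88209}\right) = - \frac{3938}{5} - \left(-2 + \sqrt{91930}\right) = - \frac{3938}{5} + \left(2 - \sqrt{91930}\right) = - \frac{3928}{5} - \sqrt{91930}$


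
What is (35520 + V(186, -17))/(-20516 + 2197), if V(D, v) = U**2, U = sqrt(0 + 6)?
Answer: -35526/18319 ≈ -1.9393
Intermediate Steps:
U = sqrt(6) ≈ 2.4495
V(D, v) = 6 (V(D, v) = (sqrt(6))**2 = 6)
(35520 + V(186, -17))/(-20516 + 2197) = (35520 + 6)/(-20516 + 2197) = 35526/(-18319) = 35526*(-1/18319) = -35526/18319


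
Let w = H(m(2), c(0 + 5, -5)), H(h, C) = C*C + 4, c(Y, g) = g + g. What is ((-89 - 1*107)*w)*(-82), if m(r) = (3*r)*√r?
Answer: 1671488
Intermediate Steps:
m(r) = 3*r^(3/2)
c(Y, g) = 2*g
H(h, C) = 4 + C² (H(h, C) = C² + 4 = 4 + C²)
w = 104 (w = 4 + (2*(-5))² = 4 + (-10)² = 4 + 100 = 104)
((-89 - 1*107)*w)*(-82) = ((-89 - 1*107)*104)*(-82) = ((-89 - 107)*104)*(-82) = -196*104*(-82) = -20384*(-82) = 1671488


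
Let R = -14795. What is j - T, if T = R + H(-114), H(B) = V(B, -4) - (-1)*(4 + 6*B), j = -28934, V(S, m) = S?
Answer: -13345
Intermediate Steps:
H(B) = 4 + 7*B (H(B) = B - (-1)*(4 + 6*B) = B - (-4 - 6*B) = B + (4 + 6*B) = 4 + 7*B)
T = -15589 (T = -14795 + (4 + 7*(-114)) = -14795 + (4 - 798) = -14795 - 794 = -15589)
j - T = -28934 - 1*(-15589) = -28934 + 15589 = -13345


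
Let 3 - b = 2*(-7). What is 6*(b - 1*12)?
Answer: 30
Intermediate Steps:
b = 17 (b = 3 - 2*(-7) = 3 - 1*(-14) = 3 + 14 = 17)
6*(b - 1*12) = 6*(17 - 1*12) = 6*(17 - 12) = 6*5 = 30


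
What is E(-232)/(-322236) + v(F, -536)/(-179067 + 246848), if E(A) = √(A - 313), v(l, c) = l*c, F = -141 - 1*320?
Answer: 247096/67781 - I*√545/322236 ≈ 3.6455 - 7.2448e-5*I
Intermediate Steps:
F = -461 (F = -141 - 320 = -461)
v(l, c) = c*l
E(A) = √(-313 + A)
E(-232)/(-322236) + v(F, -536)/(-179067 + 246848) = √(-313 - 232)/(-322236) + (-536*(-461))/(-179067 + 246848) = √(-545)*(-1/322236) + 247096/67781 = (I*√545)*(-1/322236) + 247096*(1/67781) = -I*√545/322236 + 247096/67781 = 247096/67781 - I*√545/322236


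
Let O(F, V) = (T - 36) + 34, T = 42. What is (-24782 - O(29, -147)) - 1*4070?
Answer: -28892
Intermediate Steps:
O(F, V) = 40 (O(F, V) = (42 - 36) + 34 = 6 + 34 = 40)
(-24782 - O(29, -147)) - 1*4070 = (-24782 - 1*40) - 1*4070 = (-24782 - 40) - 4070 = -24822 - 4070 = -28892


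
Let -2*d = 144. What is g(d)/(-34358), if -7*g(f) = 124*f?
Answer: -4464/120253 ≈ -0.037122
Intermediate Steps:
d = -72 (d = -½*144 = -72)
g(f) = -124*f/7
g(d)/(-34358) = -124/7*(-72)/(-34358) = (8928/7)*(-1/34358) = -4464/120253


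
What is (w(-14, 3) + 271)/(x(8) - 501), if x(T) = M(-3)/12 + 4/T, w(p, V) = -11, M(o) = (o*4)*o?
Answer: -104/199 ≈ -0.52261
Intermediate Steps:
M(o) = 4*o**2 (M(o) = (4*o)*o = 4*o**2)
x(T) = 3 + 4/T (x(T) = (4*(-3)**2)/12 + 4/T = (4*9)*(1/12) + 4/T = 36*(1/12) + 4/T = 3 + 4/T)
(w(-14, 3) + 271)/(x(8) - 501) = (-11 + 271)/((3 + 4/8) - 501) = 260/((3 + 4*(1/8)) - 501) = 260/((3 + 1/2) - 501) = 260/(7/2 - 501) = 260/(-995/2) = 260*(-2/995) = -104/199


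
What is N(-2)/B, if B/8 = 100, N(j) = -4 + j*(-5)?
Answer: 3/400 ≈ 0.0075000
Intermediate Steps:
N(j) = -4 - 5*j
B = 800 (B = 8*100 = 800)
N(-2)/B = (-4 - 5*(-2))/800 = (-4 + 10)/800 = (1/800)*6 = 3/400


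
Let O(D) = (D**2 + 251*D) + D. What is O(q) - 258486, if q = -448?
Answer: -170678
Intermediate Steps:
O(D) = D**2 + 252*D
O(q) - 258486 = -448*(252 - 448) - 258486 = -448*(-196) - 258486 = 87808 - 258486 = -170678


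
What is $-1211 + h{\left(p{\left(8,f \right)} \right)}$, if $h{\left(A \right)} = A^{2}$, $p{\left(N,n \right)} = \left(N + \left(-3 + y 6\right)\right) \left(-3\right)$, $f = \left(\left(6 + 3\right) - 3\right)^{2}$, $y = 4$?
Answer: $6358$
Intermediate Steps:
$f = 36$ ($f = \left(9 - 3\right)^{2} = 6^{2} = 36$)
$p{\left(N,n \right)} = -63 - 3 N$ ($p{\left(N,n \right)} = \left(N + \left(-3 + 4 \cdot 6\right)\right) \left(-3\right) = \left(N + \left(-3 + 24\right)\right) \left(-3\right) = \left(N + 21\right) \left(-3\right) = \left(21 + N\right) \left(-3\right) = -63 - 3 N$)
$-1211 + h{\left(p{\left(8,f \right)} \right)} = -1211 + \left(-63 - 24\right)^{2} = -1211 + \left(-87\right)^{2} = -1211 + 7569 = 6358$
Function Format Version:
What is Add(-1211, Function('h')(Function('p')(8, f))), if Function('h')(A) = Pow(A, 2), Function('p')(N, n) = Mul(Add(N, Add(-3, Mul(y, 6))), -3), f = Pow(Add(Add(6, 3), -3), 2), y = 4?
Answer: 6358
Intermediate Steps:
f = 36 (f = Pow(Add(9, -3), 2) = Pow(6, 2) = 36)
Function('p')(N, n) = Add(-63, Mul(-3, N)) (Function('p')(N, n) = Mul(Add(N, Add(-3, Mul(4, 6))), -3) = Mul(Add(N, Add(-3, 24)), -3) = Mul(Add(N, 21), -3) = Mul(Add(21, N), -3) = Add(-63, Mul(-3, N)))
Add(-1211, Function('h')(Function('p')(8, f))) = Add(-1211, Pow(Add(-63, Mul(-3, 8)), 2)) = Add(-1211, Pow(Add(-63, -24), 2)) = Add(-1211, Pow(-87, 2)) = Add(-1211, 7569) = 6358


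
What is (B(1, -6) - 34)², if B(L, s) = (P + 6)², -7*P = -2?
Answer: 72900/2401 ≈ 30.362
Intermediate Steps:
P = 2/7 (P = -⅐*(-2) = 2/7 ≈ 0.28571)
B(L, s) = 1936/49 (B(L, s) = (2/7 + 6)² = (44/7)² = 1936/49)
(B(1, -6) - 34)² = (1936/49 - 34)² = (270/49)² = 72900/2401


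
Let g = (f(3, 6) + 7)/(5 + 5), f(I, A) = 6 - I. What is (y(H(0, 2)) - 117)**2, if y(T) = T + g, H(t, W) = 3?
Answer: 12769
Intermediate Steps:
g = 1 (g = ((6 - 1*3) + 7)/(5 + 5) = ((6 - 3) + 7)/10 = (3 + 7)*(1/10) = 10*(1/10) = 1)
y(T) = 1 + T (y(T) = T + 1 = 1 + T)
(y(H(0, 2)) - 117)**2 = ((1 + 3) - 117)**2 = (4 - 117)**2 = (-113)**2 = 12769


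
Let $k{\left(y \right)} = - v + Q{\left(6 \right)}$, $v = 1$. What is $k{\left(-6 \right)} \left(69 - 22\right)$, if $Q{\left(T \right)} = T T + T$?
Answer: $1927$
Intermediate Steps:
$Q{\left(T \right)} = T + T^{2}$ ($Q{\left(T \right)} = T^{2} + T = T + T^{2}$)
$k{\left(y \right)} = 41$ ($k{\left(y \right)} = \left(-1\right) 1 + 6 \left(1 + 6\right) = -1 + 6 \cdot 7 = -1 + 42 = 41$)
$k{\left(-6 \right)} \left(69 - 22\right) = 41 \left(69 - 22\right) = 41 \cdot 47 = 1927$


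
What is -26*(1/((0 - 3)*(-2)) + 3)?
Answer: -247/3 ≈ -82.333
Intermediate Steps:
-26*(1/((0 - 3)*(-2)) + 3) = -26*(1/(-3*(-2)) + 3) = -26*(1/6 + 3) = -26*(⅙ + 3) = -26*19/6 = -247/3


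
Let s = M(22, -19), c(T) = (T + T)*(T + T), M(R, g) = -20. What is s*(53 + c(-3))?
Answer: -1780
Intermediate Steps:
c(T) = 4*T² (c(T) = (2*T)*(2*T) = 4*T²)
s = -20
s*(53 + c(-3)) = -20*(53 + 4*(-3)²) = -20*(53 + 4*9) = -20*(53 + 36) = -20*89 = -1780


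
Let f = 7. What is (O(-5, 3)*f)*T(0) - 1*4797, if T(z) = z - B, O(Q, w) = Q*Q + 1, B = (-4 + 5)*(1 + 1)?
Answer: -5161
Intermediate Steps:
B = 2 (B = 1*2 = 2)
O(Q, w) = 1 + Q² (O(Q, w) = Q² + 1 = 1 + Q²)
T(z) = -2 + z (T(z) = z - 1*2 = z - 2 = -2 + z)
(O(-5, 3)*f)*T(0) - 1*4797 = ((1 + (-5)²)*7)*(-2 + 0) - 1*4797 = ((1 + 25)*7)*(-2) - 4797 = (26*7)*(-2) - 4797 = 182*(-2) - 4797 = -364 - 4797 = -5161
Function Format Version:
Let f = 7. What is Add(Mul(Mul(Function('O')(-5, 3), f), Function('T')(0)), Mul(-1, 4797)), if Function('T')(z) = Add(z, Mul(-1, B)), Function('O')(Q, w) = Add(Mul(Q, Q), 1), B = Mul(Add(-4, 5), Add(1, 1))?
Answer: -5161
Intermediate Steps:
B = 2 (B = Mul(1, 2) = 2)
Function('O')(Q, w) = Add(1, Pow(Q, 2)) (Function('O')(Q, w) = Add(Pow(Q, 2), 1) = Add(1, Pow(Q, 2)))
Function('T')(z) = Add(-2, z) (Function('T')(z) = Add(z, Mul(-1, 2)) = Add(z, -2) = Add(-2, z))
Add(Mul(Mul(Function('O')(-5, 3), f), Function('T')(0)), Mul(-1, 4797)) = Add(Mul(Mul(Add(1, Pow(-5, 2)), 7), Add(-2, 0)), Mul(-1, 4797)) = Add(Mul(Mul(Add(1, 25), 7), -2), -4797) = Add(Mul(Mul(26, 7), -2), -4797) = Add(Mul(182, -2), -4797) = Add(-364, -4797) = -5161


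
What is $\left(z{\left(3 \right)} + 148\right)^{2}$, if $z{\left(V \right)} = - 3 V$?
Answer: $19321$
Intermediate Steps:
$\left(z{\left(3 \right)} + 148\right)^{2} = \left(\left(-3\right) 3 + 148\right)^{2} = \left(-9 + 148\right)^{2} = 139^{2} = 19321$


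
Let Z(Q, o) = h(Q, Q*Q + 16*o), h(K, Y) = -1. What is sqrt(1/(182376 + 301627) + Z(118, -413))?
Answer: 3*I*sqrt(26028713334)/484003 ≈ 1.0*I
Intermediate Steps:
Z(Q, o) = -1
sqrt(1/(182376 + 301627) + Z(118, -413)) = sqrt(1/(182376 + 301627) - 1) = sqrt(1/484003 - 1) = sqrt(-484002/484003) = 3*I*sqrt(26028713334)/484003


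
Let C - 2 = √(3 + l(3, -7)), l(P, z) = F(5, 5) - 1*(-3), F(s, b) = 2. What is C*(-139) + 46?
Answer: -232 - 278*√2 ≈ -625.15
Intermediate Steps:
l(P, z) = 5 (l(P, z) = 2 - 1*(-3) = 2 + 3 = 5)
C = 2 + 2*√2 (C = 2 + √(3 + 5) = 2 + √8 = 2 + 2*√2 ≈ 4.8284)
C*(-139) + 46 = (2 + 2*√2)*(-139) + 46 = (-278 - 278*√2) + 46 = -232 - 278*√2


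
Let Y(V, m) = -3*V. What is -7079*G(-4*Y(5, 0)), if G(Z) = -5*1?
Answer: 35395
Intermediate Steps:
G(Z) = -5
-7079*G(-4*Y(5, 0)) = -7079*(-5) = 35395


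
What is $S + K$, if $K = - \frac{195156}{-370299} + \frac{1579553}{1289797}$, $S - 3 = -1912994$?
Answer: $- \frac{304554608857755198}{159203513101} \approx -1.913 \cdot 10^{6}$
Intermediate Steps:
$S = -1912991$ ($S = 3 - 1912994 = -1912991$)
$K = \frac{278872839893}{159203513101}$ ($K = \left(-195156\right) \left(- \frac{1}{370299}\right) + 1579553 \cdot \frac{1}{1289797} = \frac{65052}{123433} + \frac{1579553}{1289797} = \frac{278872839893}{159203513101} \approx 1.7517$)
$S + K = -1912991 + \frac{278872839893}{159203513101} = - \frac{304554608857755198}{159203513101}$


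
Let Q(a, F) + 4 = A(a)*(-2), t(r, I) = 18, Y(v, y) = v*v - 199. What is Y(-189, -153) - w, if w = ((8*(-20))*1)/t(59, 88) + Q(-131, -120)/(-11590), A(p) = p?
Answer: 1853114671/52155 ≈ 35531.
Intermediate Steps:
Y(v, y) = -199 + v² (Y(v, y) = v² - 199 = -199 + v²)
Q(a, F) = -4 - 2*a (Q(a, F) = -4 + a*(-2) = -4 - 2*a)
w = -464761/52155 (w = ((8*(-20))*1)/18 + (-4 - 2*(-131))/(-11590) = -160*1*(1/18) + (-4 + 262)*(-1/11590) = -160*1/18 + 258*(-1/11590) = -80/9 - 129/5795 = -464761/52155 ≈ -8.9111)
Y(-189, -153) - w = (-199 + (-189)²) - 1*(-464761/52155) = (-199 + 35721) + 464761/52155 = 35522 + 464761/52155 = 1853114671/52155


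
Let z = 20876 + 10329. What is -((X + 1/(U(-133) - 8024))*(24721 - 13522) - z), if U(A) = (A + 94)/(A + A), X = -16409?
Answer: 392283214323554/2134345 ≈ 1.8380e+8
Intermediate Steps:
z = 31205
U(A) = (94 + A)/(2*A) (U(A) = (94 + A)/((2*A)) = (94 + A)*(1/(2*A)) = (94 + A)/(2*A))
-((X + 1/(U(-133) - 8024))*(24721 - 13522) - z) = -((-16409 + 1/((½)*(94 - 133)/(-133) - 8024))*(24721 - 13522) - 1*31205) = -((-16409 + 1/((½)*(-1/133)*(-39) - 8024))*11199 - 31205) = -((-16409 + 1/(39/266 - 8024))*11199 - 31205) = -((-16409 + 1/(-2134345/266))*11199 - 31205) = -((-16409 - 266/2134345)*11199 - 31205) = -(-35022467371/2134345*11199 - 31205) = -(-392216612087829/2134345 - 31205) = -1*(-392283214323554/2134345) = 392283214323554/2134345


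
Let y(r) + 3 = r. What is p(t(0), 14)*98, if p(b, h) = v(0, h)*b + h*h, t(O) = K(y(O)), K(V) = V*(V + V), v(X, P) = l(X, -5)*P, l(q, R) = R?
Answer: -104272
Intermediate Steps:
y(r) = -3 + r
v(X, P) = -5*P
K(V) = 2*V**2 (K(V) = V*(2*V) = 2*V**2)
t(O) = 2*(-3 + O)**2
p(b, h) = h**2 - 5*b*h (p(b, h) = (-5*h)*b + h*h = -5*b*h + h**2 = h**2 - 5*b*h)
p(t(0), 14)*98 = (14*(14 - 10*(-3 + 0)**2))*98 = (14*(14 - 10*(-3)**2))*98 = (14*(14 - 10*9))*98 = (14*(14 - 5*18))*98 = (14*(14 - 90))*98 = (14*(-76))*98 = -1064*98 = -104272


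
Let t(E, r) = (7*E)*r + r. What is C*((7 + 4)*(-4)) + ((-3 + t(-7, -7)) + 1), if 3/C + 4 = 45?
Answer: 13562/41 ≈ 330.78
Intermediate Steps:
C = 3/41 (C = 3/(-4 + 45) = 3/41 ≈ 0.073171)
t(E, r) = r + 7*E*r (t(E, r) = 7*E*r + r = r + 7*E*r)
C*((7 + 4)*(-4)) + ((-3 + t(-7, -7)) + 1) = 3*((7 + 4)*(-4))/41 + ((-3 - 7*(1 + 7*(-7))) + 1) = 3*(11*(-4))/41 + ((-3 - 7*(1 - 49)) + 1) = (3/41)*(-44) + ((-3 - 7*(-48)) + 1) = -132/41 + ((-3 + 336) + 1) = -132/41 + (333 + 1) = -132/41 + 334 = 13562/41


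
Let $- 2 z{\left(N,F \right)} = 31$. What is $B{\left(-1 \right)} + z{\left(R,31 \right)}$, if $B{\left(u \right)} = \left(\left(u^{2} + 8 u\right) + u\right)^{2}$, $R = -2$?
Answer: $\frac{97}{2} \approx 48.5$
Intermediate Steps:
$B{\left(u \right)} = \left(u^{2} + 9 u\right)^{2}$
$z{\left(N,F \right)} = - \frac{31}{2}$ ($z{\left(N,F \right)} = \left(- \frac{1}{2}\right) 31 = - \frac{31}{2}$)
$B{\left(-1 \right)} + z{\left(R,31 \right)} = \left(-1\right)^{2} \left(9 - 1\right)^{2} - \frac{31}{2} = 1 \cdot 8^{2} - \frac{31}{2} = 1 \cdot 64 - \frac{31}{2} = 64 - \frac{31}{2} = \frac{97}{2}$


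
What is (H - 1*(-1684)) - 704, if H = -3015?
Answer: -2035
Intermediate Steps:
(H - 1*(-1684)) - 704 = (-3015 - 1*(-1684)) - 704 = (-3015 + 1684) - 704 = -1331 - 704 = -2035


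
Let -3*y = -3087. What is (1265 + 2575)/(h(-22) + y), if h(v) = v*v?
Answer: 3840/1513 ≈ 2.5380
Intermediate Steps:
h(v) = v**2
y = 1029 (y = -1/3*(-3087) = 1029)
(1265 + 2575)/(h(-22) + y) = (1265 + 2575)/((-22)**2 + 1029) = 3840/(484 + 1029) = 3840/1513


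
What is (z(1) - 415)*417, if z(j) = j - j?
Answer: -173055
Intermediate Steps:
z(j) = 0
(z(1) - 415)*417 = (0 - 415)*417 = -415*417 = -173055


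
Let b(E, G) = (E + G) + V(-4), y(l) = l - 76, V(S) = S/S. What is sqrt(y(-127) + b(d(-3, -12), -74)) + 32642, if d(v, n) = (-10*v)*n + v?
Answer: 32642 + 3*I*sqrt(71) ≈ 32642.0 + 25.278*I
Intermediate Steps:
V(S) = 1
d(v, n) = v - 10*n*v (d(v, n) = -10*n*v + v = v - 10*n*v)
y(l) = -76 + l
b(E, G) = 1 + E + G (b(E, G) = (E + G) + 1 = 1 + E + G)
sqrt(y(-127) + b(d(-3, -12), -74)) + 32642 = sqrt((-76 - 127) + (1 - 3*(1 - 10*(-12)) - 74)) + 32642 = sqrt(-203 + (1 - 3*(1 + 120) - 74)) + 32642 = sqrt(-203 + (1 - 3*121 - 74)) + 32642 = sqrt(-203 + (1 - 363 - 74)) + 32642 = sqrt(-203 - 436) + 32642 = sqrt(-639) + 32642 = 3*I*sqrt(71) + 32642 = 32642 + 3*I*sqrt(71)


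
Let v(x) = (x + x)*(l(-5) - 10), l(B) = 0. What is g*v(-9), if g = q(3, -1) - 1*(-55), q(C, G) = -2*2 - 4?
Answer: 8460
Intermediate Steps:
v(x) = -20*x (v(x) = (x + x)*(0 - 10) = (2*x)*(-10) = -20*x)
q(C, G) = -8 (q(C, G) = -4 - 4 = -8)
g = 47 (g = -8 - 1*(-55) = -8 + 55 = 47)
g*v(-9) = 47*(-20*(-9)) = 47*180 = 8460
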